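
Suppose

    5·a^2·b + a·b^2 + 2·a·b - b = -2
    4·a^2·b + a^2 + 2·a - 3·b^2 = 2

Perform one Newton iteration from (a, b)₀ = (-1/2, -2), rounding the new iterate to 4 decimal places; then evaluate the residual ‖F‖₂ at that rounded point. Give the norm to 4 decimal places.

5.1919

At (-1/2, -2): F = (1.5000, -16.7500).
Jacobian J = [[10·a·b + b^2 + 2·b, 5·a^2 + 2·a·b + 2·a - 1], [8·a·b + 2·a + 2, 4·a^2 - 6·b]].
At the point, J = [[10.0000, 1.2500], [9.0000, 13.0000]] (det J = 118.7500).
Solving J·Δ = −F gives Δ = (-0.3405, 1.5242).
Then the next iterate is (a, b)₁ = (-0.8405, -0.4758).
Re-evaluating at (-0.8405, -0.4758): F = (1.404721, -4.998214), so ‖F‖₂ = 5.1919.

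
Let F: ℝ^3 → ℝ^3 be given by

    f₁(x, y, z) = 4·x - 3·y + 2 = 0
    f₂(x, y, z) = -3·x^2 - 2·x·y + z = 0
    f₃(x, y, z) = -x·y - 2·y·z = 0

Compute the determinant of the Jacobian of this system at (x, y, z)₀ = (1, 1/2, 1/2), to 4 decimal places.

38.5000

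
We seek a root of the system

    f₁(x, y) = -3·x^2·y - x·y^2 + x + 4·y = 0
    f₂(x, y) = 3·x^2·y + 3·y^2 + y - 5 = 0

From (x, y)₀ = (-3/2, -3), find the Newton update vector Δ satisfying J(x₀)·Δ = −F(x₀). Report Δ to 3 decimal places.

(0.329, 0.744)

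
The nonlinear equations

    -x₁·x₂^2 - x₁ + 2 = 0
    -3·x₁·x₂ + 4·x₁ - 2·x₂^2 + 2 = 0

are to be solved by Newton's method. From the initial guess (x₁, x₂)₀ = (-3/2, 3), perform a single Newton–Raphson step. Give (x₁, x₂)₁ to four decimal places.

(-1.0750, 1.5833)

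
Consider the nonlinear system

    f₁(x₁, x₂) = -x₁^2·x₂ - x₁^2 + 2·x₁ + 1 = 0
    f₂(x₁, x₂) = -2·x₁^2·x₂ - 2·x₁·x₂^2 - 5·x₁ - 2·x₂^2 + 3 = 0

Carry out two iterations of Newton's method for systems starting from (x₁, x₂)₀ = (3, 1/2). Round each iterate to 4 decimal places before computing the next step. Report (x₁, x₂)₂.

At (3, 1/2): F = (-6.5000, -23.0000).
Jacobian J = [[-2·x₁·x₂ - 2·x₁ + 2, -x₁^2], [-4·x₁·x₂ - 2·x₂^2 - 5, -2·x₁^2 - 4·x₁·x₂ - 4·x₂]].
At the point, J = [[-7.0000, -9.0000], [-11.5000, -26.0000]] (det J = 78.5000).
Solving J·Δ = −F gives Δ = (0.4841, -1.0987).
Then the next iterate is (x₁, x₂)₁ = (3.4841, -0.5987).
Round to (3.4841, -0.5987) and repeat: F = (3.096838, -3.099895), J = [[-0.796339, -12.138953], [2.626839, -13.539383]].
Δ = (1.8646, 0.1328), so (x₁, x₂)₂ = (5.3487, -0.4659).

(5.3487, -0.4659)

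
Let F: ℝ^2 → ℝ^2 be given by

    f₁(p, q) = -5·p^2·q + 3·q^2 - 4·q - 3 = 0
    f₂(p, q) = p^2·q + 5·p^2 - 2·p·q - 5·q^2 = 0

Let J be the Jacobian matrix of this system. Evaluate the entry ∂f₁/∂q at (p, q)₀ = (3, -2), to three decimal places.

∂f₁/∂q = -5·p^2 + 6·q - 4.
At (3, -2) this is -61.000.

-61.000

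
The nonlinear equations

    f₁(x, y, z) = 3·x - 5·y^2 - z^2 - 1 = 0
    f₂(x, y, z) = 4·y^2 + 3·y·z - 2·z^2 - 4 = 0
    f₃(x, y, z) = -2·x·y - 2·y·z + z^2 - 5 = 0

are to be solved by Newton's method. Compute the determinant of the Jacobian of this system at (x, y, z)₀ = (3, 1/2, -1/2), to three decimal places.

57.500

J = [[3, -10·y, -2·z], [0, 8·y + 3·z, 3·y - 4·z], [-2·y, -2·x - 2·z, -2·y + 2·z]].
At the point, J = [[3.000, -5.000, 1.000], [0.000, 2.500, 3.500], [-1.000, -5.000, -2.000]].
det J = 57.500.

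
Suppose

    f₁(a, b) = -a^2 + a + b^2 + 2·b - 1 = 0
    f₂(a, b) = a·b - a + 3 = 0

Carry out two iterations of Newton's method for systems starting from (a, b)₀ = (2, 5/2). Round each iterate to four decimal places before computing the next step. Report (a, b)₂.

At (2, 5/2): F = (8.2500, 6.0000).
Jacobian J = [[-2·a + 1, 2·b + 2], [b - 1, a]].
At the point, J = [[-3.0000, 7.0000], [1.5000, 2.0000]] (det J = -16.5000).
Solving J·Δ = −F gives Δ = (-1.5455, -1.8409).
Then the next iterate is (a, b)₁ = (0.4545, 0.6591).
Round to (0.4545, 0.6591) and repeat: F = (1.000543, 2.845061), J = [[0.0910, 3.3182], [-0.3409, 0.4545]].
Δ = (7.6635, -0.5117), so (a, b)₂ = (8.1180, 0.1474).

(8.1180, 0.1474)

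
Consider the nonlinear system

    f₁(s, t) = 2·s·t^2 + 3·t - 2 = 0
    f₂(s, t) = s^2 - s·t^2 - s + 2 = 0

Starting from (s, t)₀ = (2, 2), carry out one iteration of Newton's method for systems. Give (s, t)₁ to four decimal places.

At (2, 2): F = (20.0000, -4.0000).
Jacobian J = [[2·t^2, 4·s·t + 3], [2·s - t^2 - 1, -2·s·t]].
At the point, J = [[8.0000, 19.0000], [-1.0000, -8.0000]] (det J = -45.0000).
Solving J·Δ = −F gives Δ = (-1.8667, -0.2667).
Then the next iterate is (s, t)₁ = (0.1333, 1.7333).

(0.1333, 1.7333)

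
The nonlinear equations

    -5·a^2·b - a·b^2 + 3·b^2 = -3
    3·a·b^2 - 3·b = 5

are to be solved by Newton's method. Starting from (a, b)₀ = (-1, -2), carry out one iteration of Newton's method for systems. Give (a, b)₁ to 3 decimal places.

(-1.833, 0.333)

At (-1, -2): F = (29.000, -11.000).
Jacobian J = [[-10·a·b - b^2, -5·a^2 - 2·a·b + 6·b], [3·b^2, 6·a·b - 3]].
At the point, J = [[-24.000, -21.000], [12.000, 9.000]] (det J = 36.000).
Solving J·Δ = −F gives Δ = (-0.833, 2.333).
Then the next iterate is (a, b)₁ = (-1.833, 0.333).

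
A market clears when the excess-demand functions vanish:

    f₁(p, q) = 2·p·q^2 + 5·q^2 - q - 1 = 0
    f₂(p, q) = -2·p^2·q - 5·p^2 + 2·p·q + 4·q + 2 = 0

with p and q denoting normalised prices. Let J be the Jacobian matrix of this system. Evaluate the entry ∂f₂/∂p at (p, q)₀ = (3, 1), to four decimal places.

-40.0000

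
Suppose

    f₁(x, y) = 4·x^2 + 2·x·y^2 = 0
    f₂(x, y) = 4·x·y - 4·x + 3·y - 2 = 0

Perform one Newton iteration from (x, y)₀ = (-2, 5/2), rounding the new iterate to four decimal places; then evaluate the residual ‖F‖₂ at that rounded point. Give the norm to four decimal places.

At (-2, 5/2): F = (-9.0000, -6.5000).
Jacobian J = [[8·x + 2·y^2, 4·x·y], [4·y - 4, 4·x + 3]].
At the point, J = [[-3.5000, -20.0000], [6.0000, -5.0000]] (det J = 137.5000).
Solving J·Δ = −F gives Δ = (0.6182, -0.5582).
Then the next iterate is (x, y)₁ = (-1.3818, 1.9418).
Re-evaluating at (-1.3818, 1.9418): F = (-2.782910, -1.380117), so ‖F‖₂ = 3.1063.

3.1063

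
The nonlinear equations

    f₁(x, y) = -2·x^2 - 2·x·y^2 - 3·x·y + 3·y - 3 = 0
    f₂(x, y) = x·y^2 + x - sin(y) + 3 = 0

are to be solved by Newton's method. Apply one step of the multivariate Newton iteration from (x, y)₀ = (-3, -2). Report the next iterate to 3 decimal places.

(-0.862, -1.968)

At (-3, -2): F = (-21.000, -11.09070).
Jacobian J = [[-4·x - 2·y^2 - 3·y, -4·x·y - 3·x + 3], [y^2 + 1, 2·x·y - cos(y)]].
At the point, J = [[10.000, -12.000], [5.000, 12.41615]] (det J = 184.16147).
Solving J·Δ = −F gives Δ = (2.138, 0.032).
Then the next iterate is (x, y)₁ = (-0.862, -1.968).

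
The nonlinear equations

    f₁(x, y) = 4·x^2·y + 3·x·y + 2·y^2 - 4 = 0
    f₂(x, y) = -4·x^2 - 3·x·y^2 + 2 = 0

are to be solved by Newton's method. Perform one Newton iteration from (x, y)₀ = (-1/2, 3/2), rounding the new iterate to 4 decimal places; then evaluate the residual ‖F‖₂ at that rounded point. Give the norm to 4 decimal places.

At (-1/2, 3/2): F = (-0.2500, 4.3750).
Jacobian J = [[8·x·y + 3·y, 4·x^2 + 3·x + 4·y], [-8·x - 3·y^2, -6·x·y]].
At the point, J = [[-1.5000, 5.5000], [-2.7500, 4.5000]] (det J = 8.3750).
Solving J·Δ = −F gives Δ = (3.0075, 0.8657).
Then the next iterate is (x, y)₁ = (2.5075, 2.3657).
Re-evaluating at (2.5075, 2.3657): F = (84.486939, -65.250171), so ‖F‖₂ = 106.7503.

106.7503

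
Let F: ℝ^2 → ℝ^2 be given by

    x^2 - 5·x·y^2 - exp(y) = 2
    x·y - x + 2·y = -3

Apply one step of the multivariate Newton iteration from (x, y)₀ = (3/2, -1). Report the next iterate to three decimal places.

(1.383, -0.495)

At (3/2, -1): F = (-7.61788, -2.000).
Jacobian J = [[2·x - 5·y^2, -10·x·y - exp(y)], [y - 1, x + 2]].
At the point, J = [[-2.000, 14.63212], [-2.000, 3.500]] (det J = 22.26424).
Solving J·Δ = −F gives Δ = (-0.117, 0.505).
Then the next iterate is (x, y)₁ = (1.383, -0.495).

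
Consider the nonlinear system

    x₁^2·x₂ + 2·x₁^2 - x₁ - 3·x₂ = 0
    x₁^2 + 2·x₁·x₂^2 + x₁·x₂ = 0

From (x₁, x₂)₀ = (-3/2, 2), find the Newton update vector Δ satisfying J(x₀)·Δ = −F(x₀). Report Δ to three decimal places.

(0.389, -0.743)

At (-3/2, 2): F = (4.500, -12.750).
Jacobian J = [[2·x₁·x₂ + 4·x₁ - 1, x₁^2 - 3], [2·x₁ + 2·x₂^2 + x₂, 4·x₁·x₂ + x₁]].
At the point, J = [[-13.000, -0.750], [7.000, -13.500]] (det J = 180.750).
Solving J·Δ = −F gives Δ = (0.389, -0.743).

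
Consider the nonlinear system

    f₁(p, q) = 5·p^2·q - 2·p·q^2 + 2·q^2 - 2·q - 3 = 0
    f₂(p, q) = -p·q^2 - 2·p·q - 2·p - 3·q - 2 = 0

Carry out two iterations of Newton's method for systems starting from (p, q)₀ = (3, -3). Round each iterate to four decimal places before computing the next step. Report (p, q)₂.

(0.4647, -4.6405)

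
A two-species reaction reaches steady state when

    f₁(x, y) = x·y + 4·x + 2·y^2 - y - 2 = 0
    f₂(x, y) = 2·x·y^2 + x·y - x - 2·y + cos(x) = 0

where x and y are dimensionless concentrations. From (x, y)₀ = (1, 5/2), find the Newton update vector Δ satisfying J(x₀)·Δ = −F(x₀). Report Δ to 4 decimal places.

At (1, 5/2): F = (14.5000, 9.540302).
Jacobian J = [[y + 4, x + 4·y - 1], [2·y^2 + y - sin(x) - 1, 4·x·y + x - 2]].
At the point, J = [[6.5000, 10.0000], [13.158529, 9.0000]] (det J = -73.085290).
Solving J·Δ = −F gives Δ = (0.4802, -1.7621).

(0.4802, -1.7621)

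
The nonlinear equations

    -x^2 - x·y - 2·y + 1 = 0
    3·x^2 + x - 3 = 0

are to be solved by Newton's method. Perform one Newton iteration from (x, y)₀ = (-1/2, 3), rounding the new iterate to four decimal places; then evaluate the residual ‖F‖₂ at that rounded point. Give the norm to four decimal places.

At (-1/2, 3): F = (-3.7500, -2.7500).
Jacobian J = [[-2·x - y, -x - 2], [6·x + 1, 0]].
At the point, J = [[-2.0000, -1.5000], [-2.0000, 0.0000]] (det J = -3.0000).
Solving J·Δ = −F gives Δ = (-1.3750, -0.6667).
Then the next iterate is (x, y)₁ = (-1.8750, 2.3333).
Re-evaluating at (-1.8750, 2.3333): F = (-2.807288, 5.671875), so ‖F‖₂ = 6.3286.

6.3286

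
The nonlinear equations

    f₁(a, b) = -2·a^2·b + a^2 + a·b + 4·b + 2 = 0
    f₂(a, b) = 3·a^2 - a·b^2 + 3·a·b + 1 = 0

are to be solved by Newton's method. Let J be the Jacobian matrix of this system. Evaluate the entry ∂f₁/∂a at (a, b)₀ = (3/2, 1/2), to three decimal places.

∂f₁/∂a = -4·a·b + 2·a + b.
At (3/2, 1/2) this is 0.500.

0.500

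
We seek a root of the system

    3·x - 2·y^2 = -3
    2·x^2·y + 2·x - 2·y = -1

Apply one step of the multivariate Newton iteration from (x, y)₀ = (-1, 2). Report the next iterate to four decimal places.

(-1.1667, 0.9375)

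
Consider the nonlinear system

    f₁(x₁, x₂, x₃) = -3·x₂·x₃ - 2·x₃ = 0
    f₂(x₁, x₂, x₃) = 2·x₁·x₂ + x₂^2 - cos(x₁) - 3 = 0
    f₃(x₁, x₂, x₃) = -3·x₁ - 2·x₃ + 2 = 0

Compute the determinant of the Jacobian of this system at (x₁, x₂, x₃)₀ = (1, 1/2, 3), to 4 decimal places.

J = [[0, -3·x₃, -3·x₂ - 2], [2·x₂ + sin(x₁), 2·x₁ + 2·x₂, 0], [-3, 0, -2]].
At the point, J = [[0.0000, -9.0000, -3.5000], [1.841471, 3.0000, 0.0000], [-3.0000, 0.0000, -2.0000]].
det J = -64.6465.

-64.6465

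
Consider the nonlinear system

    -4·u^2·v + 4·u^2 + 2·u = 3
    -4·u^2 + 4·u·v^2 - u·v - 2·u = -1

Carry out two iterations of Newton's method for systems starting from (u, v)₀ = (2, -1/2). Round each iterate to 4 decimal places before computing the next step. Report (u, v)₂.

(0.6368, -0.5616)

At (2, -1/2): F = (25.0000, -16.0000).
Jacobian J = [[-8·u·v + 8·u + 2, -4·u^2], [-8·u + 4·v^2 - v - 2, 8·u·v - u]].
At the point, J = [[26.0000, -16.0000], [-16.5000, -10.0000]] (det J = -524.0000).
Solving J·Δ = −F gives Δ = (-0.9656, -0.0067).
Then the next iterate is (u, v)₁ = (1.0344, -0.5067).
Round to (1.0344, -0.5067) and repeat: F = (5.517376, -3.762295), J = [[14.468244, -4.279933], [-8.741520, -5.227444]].
Δ = (-0.3976, -0.0549), so (u, v)₂ = (0.6368, -0.5616).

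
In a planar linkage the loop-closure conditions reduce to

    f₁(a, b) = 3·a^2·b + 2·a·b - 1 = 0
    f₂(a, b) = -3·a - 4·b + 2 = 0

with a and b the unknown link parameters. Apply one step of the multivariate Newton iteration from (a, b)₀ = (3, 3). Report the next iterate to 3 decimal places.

(4.667, -3.000)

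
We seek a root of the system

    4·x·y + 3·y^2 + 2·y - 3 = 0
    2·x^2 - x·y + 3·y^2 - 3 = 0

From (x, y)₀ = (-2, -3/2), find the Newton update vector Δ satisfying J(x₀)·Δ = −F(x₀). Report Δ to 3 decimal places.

At (-2, -3/2): F = (12.750, 8.750).
Jacobian J = [[4·y, 4·x + 6·y + 2], [4·x - y, -x + 6·y]].
At the point, J = [[-6.000, -15.000], [-6.500, -7.000]] (det J = -55.500).
Solving J·Δ = −F gives Δ = (0.757, 0.547).

(0.757, 0.547)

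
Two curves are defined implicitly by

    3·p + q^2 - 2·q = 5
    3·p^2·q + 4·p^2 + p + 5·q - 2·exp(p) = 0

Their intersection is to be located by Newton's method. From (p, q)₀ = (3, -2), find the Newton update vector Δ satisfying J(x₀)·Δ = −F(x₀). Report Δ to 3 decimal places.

(-0.033, 1.983)

At (3, -2): F = (12.000, -65.17107).
Jacobian J = [[3, 2·q - 2], [6·p·q + 8·p - 2·exp(p) + 1, 3·p^2 + 5]].
At the point, J = [[3.000, -6.000], [-51.17107, 32.000]] (det J = -211.02644).
Solving J·Δ = −F gives Δ = (-0.033, 1.983).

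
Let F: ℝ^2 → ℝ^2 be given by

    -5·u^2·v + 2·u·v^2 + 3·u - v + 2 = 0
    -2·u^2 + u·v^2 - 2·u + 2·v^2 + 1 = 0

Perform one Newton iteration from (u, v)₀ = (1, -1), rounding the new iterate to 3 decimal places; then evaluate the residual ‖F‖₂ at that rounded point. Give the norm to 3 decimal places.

At (1, -1): F = (13.000, 0.000).
Jacobian J = [[-10·u·v + 2·v^2 + 3, -5·u^2 + 4·u·v - 1], [-4·u + v^2 - 2, 2·u·v + 4·v]].
At the point, J = [[15.000, -10.000], [-5.000, -6.000]] (det J = -140.000).
Solving J·Δ = −F gives Δ = (-0.557, 0.464).
Then the next iterate is (u, v)₁ = (0.443, -0.536).
Re-evaluating at (0.443, -0.536): F = (4.64549, 0.42337), so ‖F‖₂ = 4.665.

4.665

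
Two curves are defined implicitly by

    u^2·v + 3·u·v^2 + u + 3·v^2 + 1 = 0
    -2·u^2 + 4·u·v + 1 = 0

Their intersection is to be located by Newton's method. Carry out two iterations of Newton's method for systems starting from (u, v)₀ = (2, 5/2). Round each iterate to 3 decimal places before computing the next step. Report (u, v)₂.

(1.491, 0.407)

At (2, 5/2): F = (69.250, 13.000).
Jacobian J = [[2·u·v + 3·v^2 + 1, u^2 + 6·u·v + 6·v], [-4·u + 4·v, 4·u]].
At the point, J = [[29.750, 49.000], [2.000, 8.000]] (det J = 140.000).
Solving J·Δ = −F gives Δ = (0.593, -1.773).
Then the next iterate is (u, v)₁ = (2.593, 0.727).
Round to (2.593, 0.727) and repeat: F = (14.17811, -4.90685), J = [[6.35581, 22.39632], [-7.464, 10.372]].
Δ = (-1.102, -0.320), so (u, v)₂ = (1.491, 0.407).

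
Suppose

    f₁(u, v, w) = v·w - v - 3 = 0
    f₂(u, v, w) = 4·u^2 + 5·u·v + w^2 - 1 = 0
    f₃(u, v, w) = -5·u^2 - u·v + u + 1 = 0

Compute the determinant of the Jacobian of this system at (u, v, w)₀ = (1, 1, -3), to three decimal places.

-203.000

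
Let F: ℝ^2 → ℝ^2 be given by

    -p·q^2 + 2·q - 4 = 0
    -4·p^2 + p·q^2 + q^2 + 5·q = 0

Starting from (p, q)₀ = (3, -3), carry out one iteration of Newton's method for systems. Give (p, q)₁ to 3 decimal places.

At (3, -3): F = (-37.000, -15.000).
Jacobian J = [[-q^2, -2·p·q + 2], [-8·p + q^2, 2·p·q + 2·q + 5]].
At the point, J = [[-9.000, 20.000], [-15.000, -19.000]] (det J = 471.000).
Solving J·Δ = −F gives Δ = (-2.130, 0.892).
Then the next iterate is (p, q)₁ = (0.870, -2.108).

(0.870, -2.108)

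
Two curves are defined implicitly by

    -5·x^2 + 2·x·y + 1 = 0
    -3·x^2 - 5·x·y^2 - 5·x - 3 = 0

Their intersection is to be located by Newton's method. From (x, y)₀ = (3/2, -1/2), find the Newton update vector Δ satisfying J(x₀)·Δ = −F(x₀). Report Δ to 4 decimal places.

At (3/2, -1/2): F = (-11.7500, -19.1250).
Jacobian J = [[-10·x + 2·y, 2·x], [-6·x - 5·y^2 - 5, -10·x·y]].
At the point, J = [[-16.0000, 3.0000], [-15.2500, 7.5000]] (det J = -74.2500).
Solving J·Δ = −F gives Δ = (-0.4141, 1.7079).

(-0.4141, 1.7079)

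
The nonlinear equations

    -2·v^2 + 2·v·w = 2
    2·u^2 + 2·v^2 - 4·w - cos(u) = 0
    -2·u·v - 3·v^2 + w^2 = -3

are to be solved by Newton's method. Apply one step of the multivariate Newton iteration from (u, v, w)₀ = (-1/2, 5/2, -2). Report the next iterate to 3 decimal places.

(0.346, 1.187, -0.776)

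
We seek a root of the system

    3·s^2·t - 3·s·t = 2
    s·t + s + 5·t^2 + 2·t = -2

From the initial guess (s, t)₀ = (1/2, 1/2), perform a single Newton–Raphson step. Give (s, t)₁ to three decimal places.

(13.000, -2.667)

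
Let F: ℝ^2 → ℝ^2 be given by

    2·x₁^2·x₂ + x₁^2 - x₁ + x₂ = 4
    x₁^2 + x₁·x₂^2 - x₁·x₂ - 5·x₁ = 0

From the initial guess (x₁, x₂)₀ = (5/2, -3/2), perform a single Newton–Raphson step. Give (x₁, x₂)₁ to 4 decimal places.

At (5/2, -3/2): F = (-20.5000, 3.1250).
Jacobian J = [[4·x₁·x₂ + 2·x₁ - 1, 2·x₁^2 + 1], [2·x₁ + x₂^2 - x₂ - 5, 2·x₁·x₂ - x₁]].
At the point, J = [[-11.0000, 13.5000], [3.7500, -10.0000]] (det J = 59.3750).
Solving J·Δ = −F gives Δ = (-2.7421, -0.7158).
Then the next iterate is (x₁, x₂)₁ = (-0.2421, -2.2158).

(-0.2421, -2.2158)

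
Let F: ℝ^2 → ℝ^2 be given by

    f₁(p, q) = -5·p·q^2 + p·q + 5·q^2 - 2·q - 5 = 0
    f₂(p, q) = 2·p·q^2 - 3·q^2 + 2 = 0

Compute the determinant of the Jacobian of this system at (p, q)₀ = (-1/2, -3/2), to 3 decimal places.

-40.500

J = [[-5·q^2 + q, -10·p·q + p + 10·q - 2], [2·q^2, 4·p·q - 6·q]].
At the point, J = [[-12.750, -25.000], [4.500, 12.000]].
det J = -40.500.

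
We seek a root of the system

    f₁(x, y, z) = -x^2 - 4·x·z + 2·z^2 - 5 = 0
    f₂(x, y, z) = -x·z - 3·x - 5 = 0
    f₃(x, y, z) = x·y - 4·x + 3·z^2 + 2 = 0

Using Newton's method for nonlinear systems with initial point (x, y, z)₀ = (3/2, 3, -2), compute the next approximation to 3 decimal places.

At (3/2, 3, -2): F = (12.750, -6.500, 12.500).
Jacobian J = [[-2·x - 4·z, 0, -4·x + 4·z], [-z - 3, 0, -x], [y - 4, x, 6·z]].
At the point, J = [[5.000, 0.000, -14.000], [-1.000, 0.000, -1.500], [-1.000, 1.500, -12.000]] (det J = 32.250).
Solving J·Δ = −F gives Δ = (-5.122, -19.097, -0.919).
Then the next iterate is (x, y, z)₁ = (-3.622, -16.097, -2.919).

(-3.622, -16.097, -2.919)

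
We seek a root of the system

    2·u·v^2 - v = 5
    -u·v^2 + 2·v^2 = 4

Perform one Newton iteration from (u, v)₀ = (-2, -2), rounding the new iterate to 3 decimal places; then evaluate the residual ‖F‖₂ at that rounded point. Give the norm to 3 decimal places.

4.908

At (-2, -2): F = (-19.000, 12.000).
Jacobian J = [[2·v^2, 4·u·v - 1], [-v^2, -2·u·v + 4·v]].
At the point, J = [[8.000, 15.000], [-4.000, -16.000]] (det J = -68.000).
Solving J·Δ = −F gives Δ = (1.824, 0.294).
Then the next iterate is (u, v)₁ = (-0.176, -1.706).
Re-evaluating at (-0.176, -1.706): F = (-4.31847, 2.33311), so ‖F‖₂ = 4.908.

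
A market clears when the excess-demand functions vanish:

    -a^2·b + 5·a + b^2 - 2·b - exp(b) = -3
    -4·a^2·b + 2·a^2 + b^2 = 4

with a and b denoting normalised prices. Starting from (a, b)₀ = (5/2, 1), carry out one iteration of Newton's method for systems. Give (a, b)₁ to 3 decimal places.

At (5/2, 1): F = (5.53172, -15.500).
Jacobian J = [[-2·a·b + 5, -a^2 + 2·b - exp(b) - 2], [-8·a·b + 4·a, -4·a^2 + 2·b]].
At the point, J = [[0.000, -8.96828], [-10.000, -23.000]] (det J = -89.68282).
Solving J·Δ = −F gives Δ = (-2.969, 0.617).
Then the next iterate is (a, b)₁ = (-0.469, 1.617).

(-0.469, 1.617)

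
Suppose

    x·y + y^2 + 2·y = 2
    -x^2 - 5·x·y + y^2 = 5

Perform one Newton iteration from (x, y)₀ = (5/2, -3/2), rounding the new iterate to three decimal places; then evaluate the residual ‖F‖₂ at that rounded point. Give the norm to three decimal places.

21.345

At (5/2, -3/2): F = (-6.500, 9.750).
Jacobian J = [[y, x + 2·y + 2], [-2·x - 5·y, -5·x + 2·y]].
At the point, J = [[-1.500, 1.500], [2.500, -15.500]] (det J = 19.500).
Solving J·Δ = −F gives Δ = (-4.417, -0.083).
Then the next iterate is (x, y)₁ = (-1.917, -1.583).
Re-evaluating at (-1.917, -1.583): F = (0.37450, -21.34206), so ‖F‖₂ = 21.345.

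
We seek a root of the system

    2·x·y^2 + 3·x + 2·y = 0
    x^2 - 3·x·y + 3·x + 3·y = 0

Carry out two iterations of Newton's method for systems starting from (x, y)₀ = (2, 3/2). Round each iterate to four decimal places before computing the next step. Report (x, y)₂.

(-0.3317, 0.1716)

At (2, 3/2): F = (18.0000, 5.5000).
Jacobian J = [[2·y^2 + 3, 4·x·y + 2], [2·x - 3·y + 3, -3·x + 3]].
At the point, J = [[7.5000, 14.0000], [2.5000, -3.0000]] (det J = -57.5000).
Solving J·Δ = −F gives Δ = (-2.2783, -0.0652).
Then the next iterate is (x, y)₁ = (-0.2783, 1.4348).
Round to (-0.2783, 1.4348) and repeat: F = (0.888855, 4.744865), J = [[7.117302, 0.402781], [-1.8610, 3.8349]].
Δ = (-0.0534, -1.2632), so (x, y)₂ = (-0.3317, 0.1716).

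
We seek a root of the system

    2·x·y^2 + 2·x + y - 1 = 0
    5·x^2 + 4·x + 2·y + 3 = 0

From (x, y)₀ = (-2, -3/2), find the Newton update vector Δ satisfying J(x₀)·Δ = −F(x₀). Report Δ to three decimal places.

(0.846, 0.769)

At (-2, -3/2): F = (-15.500, 12.000).
Jacobian J = [[2·y^2 + 2, 4·x·y + 1], [10·x + 4, 2]].
At the point, J = [[6.500, 13.000], [-16.000, 2.000]] (det J = 221.000).
Solving J·Δ = −F gives Δ = (0.846, 0.769).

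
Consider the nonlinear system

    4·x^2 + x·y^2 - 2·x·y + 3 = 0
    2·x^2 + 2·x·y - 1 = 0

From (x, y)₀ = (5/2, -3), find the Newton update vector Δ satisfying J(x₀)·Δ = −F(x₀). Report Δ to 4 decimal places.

At (5/2, -3): F = (65.5000, -3.5000).
Jacobian J = [[8·x + y^2 - 2·y, 2·x·y - 2·x], [4·x + 2·y, 2·x]].
At the point, J = [[35.0000, -20.0000], [4.0000, 5.0000]] (det J = 255.0000).
Solving J·Δ = −F gives Δ = (-1.0098, 1.5078).

(-1.0098, 1.5078)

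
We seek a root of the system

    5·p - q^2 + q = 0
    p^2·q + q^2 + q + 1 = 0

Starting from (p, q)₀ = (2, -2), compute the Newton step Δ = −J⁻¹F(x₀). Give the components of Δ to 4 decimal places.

(-0.6444, -0.1556)

At (2, -2): F = (4.0000, -5.0000).
Jacobian J = [[5, -2·q + 1], [2·p·q, p^2 + 2·q + 1]].
At the point, J = [[5.0000, 5.0000], [-8.0000, 1.0000]] (det J = 45.0000).
Solving J·Δ = −F gives Δ = (-0.6444, -0.1556).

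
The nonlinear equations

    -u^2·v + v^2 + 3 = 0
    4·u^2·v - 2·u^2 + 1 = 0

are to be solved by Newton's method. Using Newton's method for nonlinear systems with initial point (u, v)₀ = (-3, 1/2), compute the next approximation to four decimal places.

At (-3, 1/2): F = (-1.2500, 1.0000).
Jacobian J = [[-2·u·v, -u^2 + 2·v], [8·u·v - 4·u, 4·u^2]].
At the point, J = [[3.0000, -8.0000], [0.0000, 36.0000]] (det J = 108.0000).
Solving J·Δ = −F gives Δ = (0.3426, -0.0278).
Then the next iterate is (u, v)₁ = (-2.6574, 0.4722).

(-2.6574, 0.4722)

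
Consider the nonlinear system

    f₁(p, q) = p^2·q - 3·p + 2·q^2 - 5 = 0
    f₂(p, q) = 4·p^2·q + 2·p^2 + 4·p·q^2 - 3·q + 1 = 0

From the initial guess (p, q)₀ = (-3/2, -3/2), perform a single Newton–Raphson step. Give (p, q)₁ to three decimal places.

At (-3/2, -3/2): F = (0.625, -17.000).
Jacobian J = [[2·p·q - 3, p^2 + 4·q], [8·p·q + 4·p + 4·q^2, 4·p^2 + 8·p·q - 3]].
At the point, J = [[1.500, -3.750], [21.000, 24.000]] (det J = 114.750).
Solving J·Δ = −F gives Δ = (0.425, 0.337).
Then the next iterate is (p, q)₁ = (-1.075, -1.163).

(-1.075, -1.163)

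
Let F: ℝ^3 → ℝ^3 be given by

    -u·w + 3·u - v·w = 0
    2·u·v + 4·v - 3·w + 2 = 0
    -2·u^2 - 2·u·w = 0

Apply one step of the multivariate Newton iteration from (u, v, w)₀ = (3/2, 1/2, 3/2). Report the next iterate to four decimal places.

At (3/2, 1/2, 3/2): F = (1.5000, 1.0000, -9.0000).
Jacobian J = [[-w + 3, -w, -u - v], [2·v, 2·u + 4, -3], [-4·u - 2·w, 0, -2·u]].
At the point, J = [[1.5000, -1.5000, -2.0000], [1.0000, 7.0000, -3.0000], [-9.0000, 0.0000, -3.0000]] (det J = -202.5000).
Solving J·Δ = −F gives Δ = (-1.0000, 0.0000, 0.0000).
Then the next iterate is (u, v, w)₁ = (0.5000, 0.5000, 1.5000).

(0.5000, 0.5000, 1.5000)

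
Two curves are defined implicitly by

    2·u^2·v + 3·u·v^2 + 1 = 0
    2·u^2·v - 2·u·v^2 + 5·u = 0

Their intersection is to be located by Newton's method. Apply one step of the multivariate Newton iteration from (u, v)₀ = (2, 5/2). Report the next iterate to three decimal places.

At (2, 5/2): F = (58.500, 5.000).
Jacobian J = [[4·u·v + 3·v^2, 2·u^2 + 6·u·v], [4·u·v - 2·v^2 + 5, 2·u^2 - 4·u·v]].
At the point, J = [[38.750, 38.000], [12.500, -12.000]] (det J = -940.000).
Solving J·Δ = −F gives Δ = (-0.949, -0.572).
Then the next iterate is (u, v)₁ = (1.051, 1.928).

(1.051, 1.928)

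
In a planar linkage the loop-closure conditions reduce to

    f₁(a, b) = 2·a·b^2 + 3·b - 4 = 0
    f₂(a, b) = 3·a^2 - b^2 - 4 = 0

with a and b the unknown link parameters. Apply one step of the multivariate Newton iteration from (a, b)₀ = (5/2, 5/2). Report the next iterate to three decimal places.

(1.647, 1.640)

At (5/2, 5/2): F = (34.750, 8.500).
Jacobian J = [[2·b^2, 4·a·b + 3], [6·a, -2·b]].
At the point, J = [[12.500, 28.000], [15.000, -5.000]] (det J = -482.500).
Solving J·Δ = −F gives Δ = (-0.853, -0.860).
Then the next iterate is (a, b)₁ = (1.647, 1.640).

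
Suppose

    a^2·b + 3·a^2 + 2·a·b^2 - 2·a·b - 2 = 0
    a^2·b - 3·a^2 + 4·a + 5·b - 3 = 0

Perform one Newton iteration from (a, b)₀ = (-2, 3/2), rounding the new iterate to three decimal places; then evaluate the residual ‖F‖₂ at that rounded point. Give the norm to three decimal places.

2.735

At (-2, 3/2): F = (13.000, -9.500).
Jacobian J = [[2·a·b + 6·a + 2·b^2 - 2·b, a^2 + 4·a·b - 2·a], [2·a·b - 6·a + 4, a^2 + 5]].
At the point, J = [[-16.500, -4.000], [10.000, 9.000]] (det J = -108.500).
Solving J·Δ = −F gives Δ = (0.728, 0.247).
Then the next iterate is (a, b)₁ = (-1.272, 1.747).
Re-evaluating at (-1.272, 1.747): F = (2.36063, -1.38033), so ‖F‖₂ = 2.735.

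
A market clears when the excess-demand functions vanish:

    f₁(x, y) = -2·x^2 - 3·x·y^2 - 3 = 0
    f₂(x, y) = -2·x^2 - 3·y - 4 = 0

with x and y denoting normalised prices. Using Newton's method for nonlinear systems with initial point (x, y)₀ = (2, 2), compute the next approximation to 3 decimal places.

(-0.477, 2.606)

At (2, 2): F = (-35.000, -18.000).
Jacobian J = [[-4·x - 3·y^2, -6·x·y], [-4·x, -3]].
At the point, J = [[-20.000, -24.000], [-8.000, -3.000]] (det J = -132.000).
Solving J·Δ = −F gives Δ = (-2.477, 0.606).
Then the next iterate is (x, y)₁ = (-0.477, 2.606).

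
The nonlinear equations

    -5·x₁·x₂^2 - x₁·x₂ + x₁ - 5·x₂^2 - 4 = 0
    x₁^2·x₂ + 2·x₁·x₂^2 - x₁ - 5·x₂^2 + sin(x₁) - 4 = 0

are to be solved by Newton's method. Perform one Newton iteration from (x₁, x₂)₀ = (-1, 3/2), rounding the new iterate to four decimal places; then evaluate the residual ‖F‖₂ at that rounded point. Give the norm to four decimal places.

6.4443

At (-1, 3/2): F = (-3.5000, -18.091471).
Jacobian J = [[-5·x₂^2 - x₂ + 1, -10·x₁·x₂ - x₁ - 10·x₂], [2·x₁·x₂ + 2·x₂^2 + cos(x₁) - 1, x₁^2 + 4·x₁·x₂ - 10·x₂]].
At the point, J = [[-11.7500, 1.0000], [1.040302, -20.0000]] (det J = 233.959698).
Solving J·Δ = −F gives Δ = (-0.3765, -0.9242).
Then the next iterate is (x₁, x₂)₁ = (-1.3765, 0.5758).
Re-evaluating at (-1.3765, 0.5758): F = (-3.959777, -5.084159), so ‖F‖₂ = 6.4443.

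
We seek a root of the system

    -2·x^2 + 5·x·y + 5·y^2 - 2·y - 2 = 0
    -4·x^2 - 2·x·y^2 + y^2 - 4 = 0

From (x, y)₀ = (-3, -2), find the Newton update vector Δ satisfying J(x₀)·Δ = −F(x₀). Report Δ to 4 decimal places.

(2.6045, 1.0597)

At (-3, -2): F = (34.0000, -12.0000).
Jacobian J = [[-4·x + 5·y, 5·x + 10·y - 2], [-8·x - 2·y^2, -4·x·y + 2·y]].
At the point, J = [[2.0000, -37.0000], [16.0000, -28.0000]] (det J = 536.0000).
Solving J·Δ = −F gives Δ = (2.6045, 1.0597).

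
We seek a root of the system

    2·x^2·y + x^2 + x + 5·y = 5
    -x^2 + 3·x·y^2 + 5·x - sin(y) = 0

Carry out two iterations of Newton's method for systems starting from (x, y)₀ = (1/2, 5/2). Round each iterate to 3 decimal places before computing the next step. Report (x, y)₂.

(-0.260, 1.230)

At (1/2, 5/2): F = (9.500, 11.02653).
Jacobian J = [[4·x·y + 2·x + 1, 2·x^2 + 5], [-2·x + 3·y^2 + 5, 6·x·y - cos(y)]].
At the point, J = [[7.000, 5.500], [22.750, 8.30114]] (det J = -67.01699).
Solving J·Δ = −F gives Δ = (0.272, -2.073).
Then the next iterate is (x, y)₁ = (0.772, 0.427).
Round to (0.772, 0.427) and repeat: F = (-0.98805, 3.27215), J = [[3.86258, 6.19197], [4.00299, 1.06765]].
Δ = (-1.032, 0.803), so (x, y)₂ = (-0.260, 1.230).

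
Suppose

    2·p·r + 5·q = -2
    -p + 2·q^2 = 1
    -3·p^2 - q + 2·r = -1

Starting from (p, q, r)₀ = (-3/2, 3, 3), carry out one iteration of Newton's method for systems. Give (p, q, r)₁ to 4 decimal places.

At (-3/2, 3, 3): F = (8.0000, 18.5000, -2.7500).
Jacobian J = [[2·r, 5, 2·p], [-1, 4·q, 0], [-6·p, -1, 2]].
At the point, J = [[6.0000, 5.0000, -3.0000], [-1.0000, 12.0000, 0.0000], [9.0000, -1.0000, 2.0000]] (det J = 475.0000).
Solving J·Δ = −F gives Δ = (0.0768, -1.5353, 0.2616).
Then the next iterate is (p, q, r)₁ = (-1.4232, 1.4647, 3.2616).

(-1.4232, 1.4647, 3.2616)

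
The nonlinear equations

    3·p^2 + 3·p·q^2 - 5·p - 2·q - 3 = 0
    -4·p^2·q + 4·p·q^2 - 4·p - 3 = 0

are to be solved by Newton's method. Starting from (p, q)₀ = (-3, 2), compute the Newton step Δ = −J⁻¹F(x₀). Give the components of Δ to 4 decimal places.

At (-3, 2): F = (-1.0000, -111.0000).
Jacobian J = [[6·p + 3·q^2 - 5, 6·p·q - 2], [-8·p·q + 4·q^2 - 4, -4·p^2 + 8·p·q]].
At the point, J = [[-11.0000, -38.0000], [60.0000, -84.0000]] (det J = 3204.0000).
Solving J·Δ = −F gives Δ = (1.2903, -0.3998).

(1.2903, -0.3998)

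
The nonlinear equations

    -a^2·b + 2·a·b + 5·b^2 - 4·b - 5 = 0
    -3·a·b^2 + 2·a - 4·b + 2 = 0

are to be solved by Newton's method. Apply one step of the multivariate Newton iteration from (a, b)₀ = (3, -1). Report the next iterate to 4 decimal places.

At (3, -1): F = (7.0000, 3.0000).
Jacobian J = [[-2·a·b + 2·b, -a^2 + 2·a + 10·b - 4], [-3·b^2 + 2, -6·a·b - 4]].
At the point, J = [[4.0000, -17.0000], [-1.0000, 14.0000]] (det J = 39.0000).
Solving J·Δ = −F gives Δ = (-3.8205, -0.4872).
Then the next iterate is (a, b)₁ = (-0.8205, -1.4872).

(-0.8205, -1.4872)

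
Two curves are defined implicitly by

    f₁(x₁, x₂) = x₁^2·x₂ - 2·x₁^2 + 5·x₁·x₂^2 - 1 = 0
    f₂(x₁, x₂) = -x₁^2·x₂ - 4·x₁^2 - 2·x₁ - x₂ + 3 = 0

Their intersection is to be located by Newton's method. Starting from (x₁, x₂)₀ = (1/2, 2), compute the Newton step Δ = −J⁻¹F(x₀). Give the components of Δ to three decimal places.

(-0.072, -0.737)

At (1/2, 2): F = (9.000, -1.500).
Jacobian J = [[2·x₁·x₂ - 4·x₁ + 5·x₂^2, x₁^2 + 10·x₁·x₂], [-2·x₁·x₂ - 8·x₁ - 2, -x₁^2 - 1]].
At the point, J = [[20.000, 10.250], [-8.000, -1.250]] (det J = 57.000).
Solving J·Δ = −F gives Δ = (-0.072, -0.737).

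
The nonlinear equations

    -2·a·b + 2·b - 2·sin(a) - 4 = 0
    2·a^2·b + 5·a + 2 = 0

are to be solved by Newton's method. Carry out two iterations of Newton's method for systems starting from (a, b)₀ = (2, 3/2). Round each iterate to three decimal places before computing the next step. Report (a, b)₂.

At (2, 3/2): F = (-8.81859, 24.000).
Jacobian J = [[-2·b - 2·cos(a), -2·a + 2], [4·a·b + 5, 2·a^2]].
At the point, J = [[-2.16771, -2.000], [17.000, 8.000]] (det J = 16.65835).
Solving J·Δ = −F gives Δ = (1.354, -5.876).
Then the next iterate is (a, b)₁ = (3.354, -4.376).
Round to (3.354, -4.376) and repeat: F = (17.02384, -79.68401), J = [[10.70705, -4.708], [-53.70842, 22.49863]].
Δ = (0.657, 5.110), so (a, b)₂ = (4.011, 0.734).

(4.011, 0.734)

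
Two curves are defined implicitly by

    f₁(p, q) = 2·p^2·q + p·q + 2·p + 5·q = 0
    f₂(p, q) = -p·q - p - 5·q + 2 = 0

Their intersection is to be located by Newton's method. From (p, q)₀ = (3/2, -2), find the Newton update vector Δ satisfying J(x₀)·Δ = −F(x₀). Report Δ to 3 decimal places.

At (3/2, -2): F = (-19.000, 13.500).
Jacobian J = [[4·p·q + q + 2, 2·p^2 + p + 5], [-q - 1, -p - 5]].
At the point, J = [[-12.000, 11.000], [1.000, -6.500]] (det J = 67.000).
Solving J·Δ = −F gives Δ = (0.373, 2.134).

(0.373, 2.134)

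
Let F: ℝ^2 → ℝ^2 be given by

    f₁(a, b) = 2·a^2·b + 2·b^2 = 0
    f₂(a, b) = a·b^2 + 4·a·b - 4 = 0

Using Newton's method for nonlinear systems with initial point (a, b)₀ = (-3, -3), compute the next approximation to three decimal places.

At (-3, -3): F = (-36.000, 5.000).
Jacobian J = [[4·a·b, 2·a^2 + 4·b], [b^2 + 4·b, 2·a·b + 4·a]].
At the point, J = [[36.000, 6.000], [-3.000, 6.000]] (det J = 234.000).
Solving J·Δ = −F gives Δ = (1.051, -0.308).
Then the next iterate is (a, b)₁ = (-1.949, -3.308).

(-1.949, -3.308)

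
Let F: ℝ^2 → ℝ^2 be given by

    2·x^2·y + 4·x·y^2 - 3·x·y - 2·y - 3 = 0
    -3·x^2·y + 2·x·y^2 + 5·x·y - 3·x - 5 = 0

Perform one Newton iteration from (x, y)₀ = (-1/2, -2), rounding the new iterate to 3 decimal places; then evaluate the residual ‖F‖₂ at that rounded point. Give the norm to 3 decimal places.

4.223

At (-1/2, -2): F = (-11.000, -1.000).
Jacobian J = [[4·x·y + 4·y^2 - 3·y, 2·x^2 + 8·x·y - 3·x - 2], [-6·x·y + 2·y^2 + 5·y - 3, -3·x^2 + 4·x·y + 5·x]].
At the point, J = [[26.000, 8.000], [-11.000, 0.750]] (det J = 107.500).
Solving J·Δ = −F gives Δ = (0.002, 1.367).
Then the next iterate is (x, y)₁ = (-0.498, -0.633).
Re-evaluating at (-0.498, -0.633): F = (-3.79185, -1.85796), so ‖F‖₂ = 4.223.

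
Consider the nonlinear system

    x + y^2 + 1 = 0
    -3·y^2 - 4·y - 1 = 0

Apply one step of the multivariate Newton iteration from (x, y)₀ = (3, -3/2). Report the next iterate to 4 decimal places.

(-2.2000, -1.1500)

At (3, -3/2): F = (6.2500, -1.7500).
Jacobian J = [[1, 2·y], [0, -6·y - 4]].
At the point, J = [[1.0000, -3.0000], [0.0000, 5.0000]] (det J = 5.0000).
Solving J·Δ = −F gives Δ = (-5.2000, 0.3500).
Then the next iterate is (x, y)₁ = (-2.2000, -1.1500).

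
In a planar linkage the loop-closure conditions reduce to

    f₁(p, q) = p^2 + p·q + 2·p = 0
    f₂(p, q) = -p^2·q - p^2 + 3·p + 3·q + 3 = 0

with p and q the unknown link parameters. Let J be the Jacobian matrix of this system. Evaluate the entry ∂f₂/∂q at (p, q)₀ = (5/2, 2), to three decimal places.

∂f₂/∂q = -p^2 + 3.
At (5/2, 2) this is -3.250.

-3.250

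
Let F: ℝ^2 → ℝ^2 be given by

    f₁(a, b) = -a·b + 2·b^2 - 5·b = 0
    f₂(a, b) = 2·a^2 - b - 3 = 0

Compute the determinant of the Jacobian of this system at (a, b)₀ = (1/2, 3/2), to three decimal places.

J = [[-b, -a + 4·b - 5], [4·a, -1]].
At the point, J = [[-1.500, 0.500], [2.000, -1.000]].
det J = 0.500.

0.500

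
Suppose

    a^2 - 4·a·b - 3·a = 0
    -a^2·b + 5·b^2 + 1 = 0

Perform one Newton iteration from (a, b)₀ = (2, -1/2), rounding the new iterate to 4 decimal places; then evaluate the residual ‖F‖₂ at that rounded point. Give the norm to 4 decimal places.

At (2, -1/2): F = (2.0000, 4.2500).
Jacobian J = [[2·a - 4·b - 3, -4·a], [-2·a·b, -a^2 + 10·b]].
At the point, J = [[3.0000, -8.0000], [2.0000, -9.0000]] (det J = -11.0000).
Solving J·Δ = −F gives Δ = (1.4545, 0.7955).
Then the next iterate is (a, b)₁ = (3.4545, 0.2955).
Re-evaluating at (3.4545, 0.2955): F = (-2.513149, -2.089769), so ‖F‖₂ = 3.2685.

3.2685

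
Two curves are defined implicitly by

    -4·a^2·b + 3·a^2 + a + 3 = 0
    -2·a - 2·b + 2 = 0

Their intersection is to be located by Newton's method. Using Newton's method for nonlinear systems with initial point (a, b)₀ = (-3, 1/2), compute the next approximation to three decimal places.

(0.774, 0.226)

At (-3, 1/2): F = (9.000, 7.000).
Jacobian J = [[-8·a·b + 6·a + 1, -4·a^2], [-2, -2]].
At the point, J = [[-5.000, -36.000], [-2.000, -2.000]] (det J = -62.000).
Solving J·Δ = −F gives Δ = (3.774, -0.274).
Then the next iterate is (a, b)₁ = (0.774, 0.226).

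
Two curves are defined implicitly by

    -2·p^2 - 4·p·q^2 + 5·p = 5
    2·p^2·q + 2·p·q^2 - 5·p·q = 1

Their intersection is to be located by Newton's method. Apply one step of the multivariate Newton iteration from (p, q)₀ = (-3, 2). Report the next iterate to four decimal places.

(-1.5060, 1.7605)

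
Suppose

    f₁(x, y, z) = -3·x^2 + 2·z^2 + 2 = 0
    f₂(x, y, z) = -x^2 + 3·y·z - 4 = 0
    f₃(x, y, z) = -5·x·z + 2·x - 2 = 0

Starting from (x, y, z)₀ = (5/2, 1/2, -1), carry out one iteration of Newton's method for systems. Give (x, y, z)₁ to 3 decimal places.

At (5/2, 1/2, -1): F = (-14.750, -11.750, 15.500).
Jacobian J = [[-6·x, 0, 4·z], [-2·x, 3·z, 3·y], [-5·z + 2, 0, -5·x]].
At the point, J = [[-15.000, 0.000, -4.000], [-5.000, -3.000, 1.500], [7.000, 0.000, -12.500]] (det J = -646.500).
Solving J·Δ = −F gives Δ = (-1.143, -1.711, 0.600).
Then the next iterate is (x, y, z)₁ = (1.357, -1.211, -0.400).

(1.357, -1.211, -0.400)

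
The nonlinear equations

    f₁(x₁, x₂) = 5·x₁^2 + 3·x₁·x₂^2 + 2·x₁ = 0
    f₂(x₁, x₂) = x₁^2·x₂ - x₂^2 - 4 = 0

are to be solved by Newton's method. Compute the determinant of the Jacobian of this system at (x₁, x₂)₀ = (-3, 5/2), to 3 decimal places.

J = [[10·x₁ + 3·x₂^2 + 2, 6·x₁·x₂], [2·x₁·x₂, x₁^2 - 2·x₂]].
At the point, J = [[-9.250, -45.000], [-15.000, 4.000]].
det J = -712.000.

-712.000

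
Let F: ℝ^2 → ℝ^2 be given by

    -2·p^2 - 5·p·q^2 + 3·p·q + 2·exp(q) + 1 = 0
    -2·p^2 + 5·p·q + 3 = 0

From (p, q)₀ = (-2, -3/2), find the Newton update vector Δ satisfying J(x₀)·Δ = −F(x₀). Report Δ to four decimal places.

At (-2, -3/2): F = (24.946260, 10.0000).
Jacobian J = [[-4·p - 5·q^2 + 3·q, -10·p·q + 3·p + 2·exp(q)], [-4·p + 5·q, 5·p]].
At the point, J = [[-7.7500, -35.553740], [0.5000, -10.0000]] (det J = 95.276870).
Solving J·Δ = −F gives Δ = (-1.1133, 0.9443).

(-1.1133, 0.9443)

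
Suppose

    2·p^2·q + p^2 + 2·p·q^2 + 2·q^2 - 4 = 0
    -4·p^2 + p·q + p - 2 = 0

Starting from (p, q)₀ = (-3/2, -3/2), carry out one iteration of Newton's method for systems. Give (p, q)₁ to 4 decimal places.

At (-3/2, -3/2): F = (-10.7500, -10.2500).
Jacobian J = [[4·p·q + 2·p + 2·q^2, 2·p^2 + 4·p·q + 4·q], [-8·p + q + 1, p]].
At the point, J = [[10.5000, 7.5000], [11.5000, -1.5000]] (det J = -102.0000).
Solving J·Δ = −F gives Δ = (0.9118, 0.1569).
Then the next iterate is (p, q)₁ = (-0.5882, -1.3431).

(-0.5882, -1.3431)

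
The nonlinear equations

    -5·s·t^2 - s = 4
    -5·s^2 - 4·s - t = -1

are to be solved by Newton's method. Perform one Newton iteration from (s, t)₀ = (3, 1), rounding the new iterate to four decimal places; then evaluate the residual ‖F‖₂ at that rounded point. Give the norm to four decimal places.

At (3, 1): F = (-22.0000, -57.0000).
Jacobian J = [[-5·t^2 - 1, -10·s·t], [-10·s - 4, -1]].
At the point, J = [[-6.0000, -30.0000], [-34.0000, -1.0000]] (det J = -1014.0000).
Solving J·Δ = −F gives Δ = (-1.6647, -0.4004).
Then the next iterate is (s, t)₁ = (1.3353, 0.5996).
Re-evaluating at (1.3353, 0.5996): F = (-7.735636, -13.855930), so ‖F‖₂ = 15.8691.

15.8691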